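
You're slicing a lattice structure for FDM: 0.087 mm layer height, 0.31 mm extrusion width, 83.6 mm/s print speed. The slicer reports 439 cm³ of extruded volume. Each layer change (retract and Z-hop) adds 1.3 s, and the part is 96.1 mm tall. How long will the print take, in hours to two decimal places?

54.48 hours

Bead cross-section = 0.087 × 0.31, so 0.02697 mm².
Toolpath length = 439 cm³ / 0.02697 mm² = 439000 / 0.02697 = 16277345.2 mm.
Extrusion time = 16277345.2 / 83.6, so 194705.1 s.
Layer count = ceil(96.1 / 0.087) = 1105.
Z-hop total = 1105 × 1.3, so 1436.5 s.
Total = 194705.1 + 1436.5 = 196141.6 s = 54.48 hours.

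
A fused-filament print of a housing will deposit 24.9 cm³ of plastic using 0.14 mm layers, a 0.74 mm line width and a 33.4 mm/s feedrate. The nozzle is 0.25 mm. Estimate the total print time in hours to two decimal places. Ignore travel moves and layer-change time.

Line area: 0.14 × 0.74 → 0.1036 mm².
Path length: 24900 mm³ / 0.1036 mm² → 240347.5 mm.
Print-move time: 240347.5 / 33.4 → 7196 s.
In the requested units: 7196 s = 2.00 hours.

2.00 hours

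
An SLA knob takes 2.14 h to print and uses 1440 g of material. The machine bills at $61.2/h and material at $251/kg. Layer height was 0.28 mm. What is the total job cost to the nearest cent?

$492.41

Time charge: 61.2 × 2.14 → $130.968.
Material cost: 251 × 1440/1000 → $361.44.
Job cost: 130.968 + 361.44 = 492.408 ≈ $492.41.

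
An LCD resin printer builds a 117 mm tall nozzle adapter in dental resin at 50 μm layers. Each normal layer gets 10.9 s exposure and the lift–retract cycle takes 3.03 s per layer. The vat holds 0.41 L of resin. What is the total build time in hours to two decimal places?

Layer count = ceil(117 / 0.05) = 2340.
Each layer takes: 10.9 + 3.03 → 13.93 s.
Build time: 2340 × 13.93 s = 32596.2 s, i.e. 9.05 hours.

9.05 hours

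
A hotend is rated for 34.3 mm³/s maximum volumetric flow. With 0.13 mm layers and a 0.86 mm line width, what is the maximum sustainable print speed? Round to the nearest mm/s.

307 mm/s

Extrusion cross-section = 0.13 × 0.86, so 0.1118 mm².
Max speed = 34.3 / 0.1118 = 306.80 ≈ 307 mm/s.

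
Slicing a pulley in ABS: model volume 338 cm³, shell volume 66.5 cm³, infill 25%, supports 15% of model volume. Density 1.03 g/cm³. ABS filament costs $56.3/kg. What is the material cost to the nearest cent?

Volume inside the shell: 338 − 66.5 → 271.5 cm³.
Infill deposited = 0.25 × 271.5, so 67.875 cm³.
Support: 0.15 × 338 → 50.7 cm³.
Total extruded: 66.5 + 67.875 + 50.7 → 185.075 cm³.
Mass: 185.075 × 1.03 → 190.62725 g.
Cost = 190.62725 g / 1000 × $56.3/kg = $10.73.

$10.73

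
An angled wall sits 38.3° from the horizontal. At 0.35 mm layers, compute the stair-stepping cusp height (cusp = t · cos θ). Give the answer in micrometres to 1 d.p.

h_c = t·cos θ = 0.35 × 0.7848 = 0.27468 mm (274.7 μm).

274.7 μm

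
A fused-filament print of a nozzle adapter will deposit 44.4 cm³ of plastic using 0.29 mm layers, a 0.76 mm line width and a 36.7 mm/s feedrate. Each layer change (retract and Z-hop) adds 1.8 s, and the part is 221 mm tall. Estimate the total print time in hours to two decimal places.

Bead cross-section: 0.29 × 0.76 → 0.2204 mm².
Total extruded path = 44400/0.2204 = 201451.9 mm.
Print-move time = 201451.9 / 36.7, so 5489.2 s.
Layer count = ceil(221 / 0.29) = 763.
Layer-change overhead: 763 × 1.8 → 1373.4 s.
Total = 5489.2 + 1373.4 = 6862.6 s = 1.91 hours.

1.91 hours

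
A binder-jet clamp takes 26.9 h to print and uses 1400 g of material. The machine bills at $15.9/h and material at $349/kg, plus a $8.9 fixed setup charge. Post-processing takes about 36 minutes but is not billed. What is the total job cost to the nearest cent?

Machine-time cost = 15.9 × 26.9, so $427.71.
Material charge: 349 × 1400/1000 → $488.60.
Total = 427.71 + 488.60 + 8.9 = $925.21.

$925.21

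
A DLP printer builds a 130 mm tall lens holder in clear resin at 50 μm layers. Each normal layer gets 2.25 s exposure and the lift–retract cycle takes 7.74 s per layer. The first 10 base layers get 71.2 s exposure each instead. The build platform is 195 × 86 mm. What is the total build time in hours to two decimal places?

7.41 hours

Layer count = ceil(130 / 0.05) = 2600.
Burn-in layers = 10 × (71.2 + 7.74) = 789.4 s.
Remaining layers = 2590 × (2.25 + 7.74), so 25874.1 s.
Sum: 789.4 + 25874.1 = 26663.5 s → 7.41 hours.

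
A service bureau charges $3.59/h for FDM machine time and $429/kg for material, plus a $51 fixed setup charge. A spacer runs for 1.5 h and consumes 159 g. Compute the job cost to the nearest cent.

Machine cost = 3.59 × 1.5, so $5.385.
Material cost: 429 × 159/1000 → $68.211.
Total = 5.385 + 68.211 + 51 = 124.596 ≈ $124.60.

$124.60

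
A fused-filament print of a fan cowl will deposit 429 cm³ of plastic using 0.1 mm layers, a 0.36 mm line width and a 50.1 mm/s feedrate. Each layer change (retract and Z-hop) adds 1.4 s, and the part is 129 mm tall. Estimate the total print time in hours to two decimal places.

Line area: 0.1 × 0.36 → 0.036 mm².
Toolpath length = 429 cm³ / 0.036 mm² = 429000 / 0.036 = 11916666.7 mm.
Time extruding = 11916666.7 / 50.1 = 237857.6 s.
Number of layers: 129 / 0.1 → 1290 (rounded up).
Layer-change overhead = 1290 × 1.4, so 1806 s.
Altogether 237857.6 + 1806 = 239663.6 s, i.e. 66.57 hours.

66.57 hours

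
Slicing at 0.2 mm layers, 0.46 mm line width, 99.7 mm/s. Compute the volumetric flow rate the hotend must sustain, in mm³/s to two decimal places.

Extrusion cross-section: 0.2 × 0.46 → 0.092 mm².
Q = v·A = 99.7 × 0.092 = 9.17 mm³/s.

9.17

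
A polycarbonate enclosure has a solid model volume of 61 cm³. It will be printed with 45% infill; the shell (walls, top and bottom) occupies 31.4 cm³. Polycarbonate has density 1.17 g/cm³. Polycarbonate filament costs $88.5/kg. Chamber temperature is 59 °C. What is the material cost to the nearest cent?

$4.63

Infill region = 61 − 31.4, so 29.6 cm³.
Infill deposited: 0.45 × 29.6 → 13.32 cm³.
Total printed volume = 31.4 + 13.32 = 44.72 cm³.
Mass = 44.72 × 1.17, so 52.3224 g.
At $88.5/kg: 52.3224/1000 × 88.5 = $4.63.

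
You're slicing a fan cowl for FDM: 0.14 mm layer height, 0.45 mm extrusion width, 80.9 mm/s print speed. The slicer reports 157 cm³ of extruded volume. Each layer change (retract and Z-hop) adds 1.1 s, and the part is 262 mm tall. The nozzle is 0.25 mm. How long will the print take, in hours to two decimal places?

9.13 hours

Line area: 0.14 × 0.45 → 0.063 mm².
Total extruded path = 157000/0.063 = 2492063.5 mm.
Print-move time: 2492063.5 / 80.9 → 30804.2 s.
Number of layers: 262 / 0.14 → 1872 (rounded up).
Z-hop total = 1872 × 1.1 = 2059.2 s.
Total = 30804.2 + 2059.2 = 32863.4 s = 9.13 hours.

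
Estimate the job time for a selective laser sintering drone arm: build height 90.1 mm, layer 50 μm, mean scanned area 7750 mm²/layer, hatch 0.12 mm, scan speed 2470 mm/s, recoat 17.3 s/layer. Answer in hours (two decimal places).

Layers = ⌈90.1/0.05⌉ = 1802.
Per-layer scan distance = 7750 / 0.12 = 64583.3 mm.
Laser time per layer = 64583.3 / 2470, so 26.1471 s.
Layer cycle: 26.1471 + 17.3 → 43.4471 s.
Build time = 1802 × 43.4471 = 78291.6742 s = 21.75 hours.

21.75 hours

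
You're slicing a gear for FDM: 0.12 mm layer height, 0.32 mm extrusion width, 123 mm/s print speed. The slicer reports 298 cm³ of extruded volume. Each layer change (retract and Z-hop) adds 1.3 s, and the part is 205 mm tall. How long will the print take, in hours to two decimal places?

Line area = 0.12 × 0.32 = 0.0384 mm².
Path length: 298000 mm³ / 0.0384 mm² → 7760416.7 mm.
Time extruding = 7760416.7 / 123, so 63092.8 s.
Layers = ⌈205/0.12⌉ = 1709.
Non-print overhead = 1709 × 1.3 = 2221.7 s.
Altogether 63092.8 + 2221.7 = 65314.5 s, i.e. 18.14 hours.

18.14 hours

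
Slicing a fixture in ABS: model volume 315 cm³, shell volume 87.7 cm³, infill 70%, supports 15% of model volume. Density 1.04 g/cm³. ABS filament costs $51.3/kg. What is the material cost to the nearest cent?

Infill region = 315 − 87.7 = 227.3 cm³.
Deposited infill = 0.70 × 227.3, so 159.11 cm³.
Support = 0.15 × 315 = 47.25 cm³.
Total printed volume = 87.7 + 159.11 + 47.25 = 294.06 cm³.
Mass = 294.06 × 1.04 = 305.8224 g.
Cost = 305.8224 g / 1000 × $51.3/kg = $15.69.

$15.69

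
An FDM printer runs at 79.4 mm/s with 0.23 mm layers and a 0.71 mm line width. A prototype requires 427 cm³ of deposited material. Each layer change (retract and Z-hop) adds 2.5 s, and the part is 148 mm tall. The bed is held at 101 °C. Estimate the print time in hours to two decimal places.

Line area: 0.23 × 0.71 → 0.1633 mm².
Toolpath length = 427 cm³ / 0.1633 mm² = 427000 / 0.1633 = 2614819.4 mm.
Time extruding = 2614819.4 / 79.4, so 32932.2 s.
Layers = ⌈148/0.23⌉ = 644.
Non-print overhead = 644 × 2.5 = 1610 s.
Total = 32932.2 + 1610 = 34542.2 s = 9.60 hours.

9.60 hours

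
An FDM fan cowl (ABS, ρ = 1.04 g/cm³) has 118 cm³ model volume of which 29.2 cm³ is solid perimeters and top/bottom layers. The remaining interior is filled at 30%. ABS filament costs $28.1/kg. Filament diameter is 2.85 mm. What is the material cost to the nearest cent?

$1.63

Volume inside the shell = 118 − 29.2 = 88.8 cm³.
Infill deposited = 0.30 × 88.8, so 26.64 cm³.
Deposited volume: 29.2 + 26.64 → 55.84 cm³.
Mass = 55.84 × 1.04 = 58.0736 g.
At $28.1/kg: 58.0736/1000 × 28.1 = $1.63.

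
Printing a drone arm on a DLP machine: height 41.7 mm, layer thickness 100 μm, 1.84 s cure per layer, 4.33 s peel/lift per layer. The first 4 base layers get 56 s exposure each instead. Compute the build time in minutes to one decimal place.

Layer count = ceil(41.7 / 0.1) = 417.
Burn-in layers = 4 × (56 + 4.33) = 241.32 s.
Remaining layers = 413 × (1.84 + 4.33) = 2548.21 s.
Total = 241.32 + 2548.21 = 2789.53 s = 46.5 minutes.

46.5 minutes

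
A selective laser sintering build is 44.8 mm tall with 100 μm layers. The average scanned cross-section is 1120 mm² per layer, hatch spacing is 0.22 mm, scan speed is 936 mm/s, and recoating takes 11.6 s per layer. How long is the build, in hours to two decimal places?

2.12 hours

Number of layers: 44.8 / 0.1 → 448 (rounded up).
Per-layer scan distance = 1120 / 0.22 = 5090.9 mm.
Laser time per layer = 5090.9 / 936 = 5.439 s.
Per-layer time = 5.439 + 11.6 = 17.039 s.
Total: 448 × 17.039 s = 7633.472 s → 2.12 hours.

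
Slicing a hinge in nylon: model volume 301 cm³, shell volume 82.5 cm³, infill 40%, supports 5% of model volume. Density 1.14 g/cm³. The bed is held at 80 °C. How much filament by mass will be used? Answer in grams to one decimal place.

Infill region = 301 − 82.5, so 218.5 cm³.
Deposited infill: 0.40 × 218.5 → 87.4 cm³.
Support: 0.05 × 301 → 15.05 cm³.
Total extruded: 82.5 + 87.4 + 15.05 → 184.95 cm³.
Mass = 184.95 × 1.14 = 210.843 g.

210.8 g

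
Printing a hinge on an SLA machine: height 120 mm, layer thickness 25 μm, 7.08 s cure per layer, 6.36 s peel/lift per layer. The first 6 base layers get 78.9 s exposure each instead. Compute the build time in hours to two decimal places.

Number of layers: 120 / 0.025 → 4800 (rounded up).
Bottom layers: 6 × (78.9 + 6.36) → 511.56 s.
Regular layers = 4794 × (7.08 + 6.36) = 64431.36 s.
Sum: 511.56 + 64431.36 = 64942.92 s → 18.04 hours.

18.04 hours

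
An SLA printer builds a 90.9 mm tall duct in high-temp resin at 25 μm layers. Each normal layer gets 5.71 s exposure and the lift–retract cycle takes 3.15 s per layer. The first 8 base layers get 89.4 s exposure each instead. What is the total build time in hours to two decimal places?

Layer count = ceil(90.9 / 0.025) = 3636.
Bottom layers = 8 × (89.4 + 3.15) = 740.4 s.
Normal layers = 3628 × (5.71 + 3.15) = 32144.08 s.
Total = 740.4 + 32144.08 = 32884.48 s = 9.13 hours.

9.13 hours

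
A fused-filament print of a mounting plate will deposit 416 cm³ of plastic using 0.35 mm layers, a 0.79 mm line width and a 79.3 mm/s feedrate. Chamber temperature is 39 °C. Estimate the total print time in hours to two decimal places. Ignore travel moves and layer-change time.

Extrusion cross-section = 0.35 × 0.79, so 0.2765 mm².
Toolpath length = 416 cm³ / 0.2765 mm² = 416000 / 0.2765 = 1504520.8 mm.
Print-move time = 1504520.8 / 79.3, so 18972.5 s.
In the requested units: 18972.5 s = 5.27 hours.

5.27 hours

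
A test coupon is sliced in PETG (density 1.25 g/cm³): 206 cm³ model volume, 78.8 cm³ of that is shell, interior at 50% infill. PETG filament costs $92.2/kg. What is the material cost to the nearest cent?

Volume inside the shell = 206 − 78.8, so 127.2 cm³.
Infill deposited: 0.50 × 127.2 → 63.6 cm³.
Deposited volume = 78.8 + 63.6 = 142.4 cm³.
Mass = 142.4 × 1.25 = 178 g.
Cost = 178 g / 1000 × $92.2/kg = $16.41.

$16.41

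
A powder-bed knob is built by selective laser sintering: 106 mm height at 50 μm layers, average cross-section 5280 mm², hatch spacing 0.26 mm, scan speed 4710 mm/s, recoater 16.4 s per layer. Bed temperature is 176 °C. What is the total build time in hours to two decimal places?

Layer count = ceil(106 / 0.05) = 2120.
Per-layer scan distance = 5280 / 0.26 = 20307.7 mm.
Per-layer scan time: 20307.7 / 4710 → 4.3116 s.
Per-layer time: 4.3116 + 16.4 → 20.7116 s.
2120 layers × 20.7116 s/layer = 43908.592 s, i.e. 12.20 hours.

12.20 hours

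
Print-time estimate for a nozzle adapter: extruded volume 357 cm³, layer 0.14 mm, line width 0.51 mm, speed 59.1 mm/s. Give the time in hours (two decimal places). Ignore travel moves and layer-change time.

Extrusion cross-section: 0.14 × 0.51 → 0.0714 mm².
Total extruded path = 357000/0.0714 = 5000000 mm.
Extrusion time = 5000000 / 59.1 = 84602.4 s.
Converting: 84602.4 s = 23.50 hours.

23.50 hours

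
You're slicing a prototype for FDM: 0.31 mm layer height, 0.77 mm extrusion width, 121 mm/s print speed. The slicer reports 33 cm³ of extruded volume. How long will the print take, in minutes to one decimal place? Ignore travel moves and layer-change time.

Extrusion cross-section: 0.31 × 0.77 → 0.2387 mm².
Toolpath length = 33 cm³ / 0.2387 mm² = 33000 / 0.2387 = 138248.8 mm.
Extrusion time = 138248.8 / 121, so 1142.6 s.
Converting: 1142.6 s = 19.0 minutes.

19.0 minutes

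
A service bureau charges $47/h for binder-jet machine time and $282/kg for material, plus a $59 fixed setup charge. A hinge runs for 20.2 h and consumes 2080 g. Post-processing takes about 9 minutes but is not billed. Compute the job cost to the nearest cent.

$1594.96

Time charge = 47 × 20.2 = $949.40.
Material cost = 282 × 2080/1000, so $586.56.
Total = 949.40 + 586.56 + 59 = $1594.96.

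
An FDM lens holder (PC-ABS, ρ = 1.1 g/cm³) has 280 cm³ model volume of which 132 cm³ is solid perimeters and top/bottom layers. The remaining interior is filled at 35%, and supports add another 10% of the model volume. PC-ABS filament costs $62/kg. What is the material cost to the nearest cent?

$14.44

Infill region = 280 − 132 = 148 cm³.
Infill deposited = 0.35 × 148 = 51.8 cm³.
Support: 0.10 × 280 → 28 cm³.
Deposited volume = 132 + 51.8 + 28, so 211.8 cm³.
Mass = 211.8 × 1.1 = 232.98 g.
Cost = 232.98 g / 1000 × $62/kg = $14.44.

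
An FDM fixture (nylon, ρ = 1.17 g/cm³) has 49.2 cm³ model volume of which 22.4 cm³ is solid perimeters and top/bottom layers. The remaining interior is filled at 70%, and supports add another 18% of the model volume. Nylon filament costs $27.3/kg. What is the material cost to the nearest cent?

Infill region = 49.2 − 22.4 = 26.8 cm³.
Infill deposited = 0.70 × 26.8 = 18.76 cm³.
Support: 0.18 × 49.2 → 8.856 cm³.
Total extruded: 22.4 + 18.76 + 8.856 → 50.016 cm³.
Mass = 50.016 × 1.17, so 58.51872 g.
Cost = 58.51872 g / 1000 × $27.3/kg = $1.60.

$1.60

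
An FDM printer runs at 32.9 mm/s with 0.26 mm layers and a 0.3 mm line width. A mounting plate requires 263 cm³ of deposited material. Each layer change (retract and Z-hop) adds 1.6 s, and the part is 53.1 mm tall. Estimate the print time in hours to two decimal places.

Extrusion cross-section = 0.26 × 0.3 = 0.078 mm².
Path length: 263000 mm³ / 0.078 mm² → 3371794.9 mm.
Extrusion time: 3371794.9 / 32.9 → 102486.2 s.
Number of layers: 53.1 / 0.26 → 205 (rounded up).
Z-hop total = 205 × 1.6 = 328 s.
Altogether 102486.2 + 328 = 102814.2 s, i.e. 28.56 hours.

28.56 hours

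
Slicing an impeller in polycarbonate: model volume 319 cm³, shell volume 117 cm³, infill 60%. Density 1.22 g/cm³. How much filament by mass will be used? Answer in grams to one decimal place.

290.6 g

Infill region = 319 − 117, so 202 cm³.
Infill deposited = 0.60 × 202 = 121.2 cm³.
Total printed volume = 117 + 121.2, so 238.2 cm³.
Mass = 238.2 × 1.22 = 290.604 g.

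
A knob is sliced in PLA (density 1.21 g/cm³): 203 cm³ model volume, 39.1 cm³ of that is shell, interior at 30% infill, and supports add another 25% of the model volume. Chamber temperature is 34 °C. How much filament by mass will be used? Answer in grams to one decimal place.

168.2 g

Volume inside the shell = 203 − 39.1 = 163.9 cm³.
Deposited infill = 0.30 × 163.9, so 49.17 cm³.
Support = 0.25 × 203 = 50.75 cm³.
Deposited volume = 39.1 + 49.17 + 50.75 = 139.02 cm³.
Mass = 139.02 × 1.21 = 168.2142 g.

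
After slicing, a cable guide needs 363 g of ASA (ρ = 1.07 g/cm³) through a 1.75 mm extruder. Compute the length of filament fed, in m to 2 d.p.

Volume = 363 g / 1.07 g·cm⁻³ = 339.2523 cm³ = 339252.3 mm³.
A = π r² = π × 0.875² = 2.4053 mm².
Length = 339252.3 / 2.4053 = 141043.65 mm = 141.04 m.

141.04 m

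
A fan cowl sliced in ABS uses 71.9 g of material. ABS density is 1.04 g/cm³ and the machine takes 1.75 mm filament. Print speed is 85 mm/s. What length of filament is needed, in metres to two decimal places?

Volume = 71.9 g / 1.04 g·cm⁻³ = 69.1346 cm³ = 69134.6 mm³.
Cross-section of 1.75 mm filament: π·(1.75/2)² = 2.4053 mm².
L = V/A = 69134.6/2.4053 = 28742.61 mm → 28.74 m.

28.74 m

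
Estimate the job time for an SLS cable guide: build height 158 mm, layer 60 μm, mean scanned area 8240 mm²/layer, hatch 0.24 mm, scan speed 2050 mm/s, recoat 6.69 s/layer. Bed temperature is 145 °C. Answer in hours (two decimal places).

17.15 hours

Number of layers: 158 / 0.06 → 2634 (rounded up).
Scan path per layer = 8240 / 0.24 = 34333.3 mm.
Laser time per layer: 34333.3 / 2050 → 16.748 s.
Time per layer = 16.748 + 6.69, so 23.438 s.
Build time = 2634 × 23.438 = 61735.692 s = 17.15 hours.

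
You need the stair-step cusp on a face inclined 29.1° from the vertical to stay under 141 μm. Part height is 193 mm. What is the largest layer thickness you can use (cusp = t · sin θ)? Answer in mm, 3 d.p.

0.290 mm

t = h_c / sin θ = 0.141 / 0.4863 = 0.290 mm.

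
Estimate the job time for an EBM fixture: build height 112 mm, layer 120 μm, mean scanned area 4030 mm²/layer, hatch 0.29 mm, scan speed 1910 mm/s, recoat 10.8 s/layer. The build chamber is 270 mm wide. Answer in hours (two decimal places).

4.69 hours

Layer count = ceil(112 / 0.12) = 934.
Scan path per layer = 4030 / 0.29, so 13896.6 mm.
Per-layer scan time = 13896.6 / 1910, so 7.2757 s.
Time per layer = 7.2757 + 10.8 = 18.0757 s.
934 layers × 18.0757 s/layer = 16882.7038 s, i.e. 4.69 hours.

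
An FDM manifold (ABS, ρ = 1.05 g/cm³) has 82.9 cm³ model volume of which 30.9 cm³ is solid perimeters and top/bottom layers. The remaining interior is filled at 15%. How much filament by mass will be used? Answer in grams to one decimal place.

40.6 g

Interior volume: 82.9 − 30.9 → 52 cm³.
Deposited infill = 0.15 × 52 = 7.8 cm³.
Deposited volume = 30.9 + 7.8, so 38.7 cm³.
Mass = 38.7 × 1.05, so 40.635 g.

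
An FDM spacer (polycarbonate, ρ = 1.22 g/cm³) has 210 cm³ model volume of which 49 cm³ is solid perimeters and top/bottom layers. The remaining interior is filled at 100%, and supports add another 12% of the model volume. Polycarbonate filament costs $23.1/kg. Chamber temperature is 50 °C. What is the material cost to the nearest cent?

Interior volume = 210 − 49, so 161 cm³.
Infill deposited = 1.00 × 161, so 161 cm³.
Support = 0.12 × 210, so 25.2 cm³.
Deposited volume = 49 + 161 + 25.2 = 235.2 cm³.
Mass = 235.2 × 1.22, so 286.944 g.
At $23.1/kg: 286.944/1000 × 23.1 = $6.63.

$6.63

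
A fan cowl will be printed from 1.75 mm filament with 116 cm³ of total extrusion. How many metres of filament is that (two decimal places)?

Filament cross-section = π × (1.75/2)² = 2.4053 mm².
Length = 116 cm³ / 2.4053 mm² = 116000 / 2.4053 = 48226.83 mm = 48.23 m.

48.23 m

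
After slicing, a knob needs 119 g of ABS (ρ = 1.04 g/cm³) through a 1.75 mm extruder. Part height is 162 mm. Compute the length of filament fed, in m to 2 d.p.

Extruded volume: 119/1.04 = 114.4231 cm³ (114423.1 mm³).
A = π r² = π × 0.875² = 2.4053 mm².
Length = 114423.1 / 2.4053 = 47571.24 mm = 47.57 m.

47.57 m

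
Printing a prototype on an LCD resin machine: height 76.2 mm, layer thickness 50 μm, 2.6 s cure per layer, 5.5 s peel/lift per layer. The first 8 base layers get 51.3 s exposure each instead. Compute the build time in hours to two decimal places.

3.54 hours

Layers = ⌈76.2/0.05⌉ = 1524.
Base layers: 8 × (51.3 + 5.5) → 454.4 s.
Normal layers = 1516 × (2.6 + 5.5), so 12279.6 s.
Sum: 454.4 + 12279.6 = 12734 s → 3.54 hours.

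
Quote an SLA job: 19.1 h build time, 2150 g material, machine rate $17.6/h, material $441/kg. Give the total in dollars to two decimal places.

$1284.31

Time charge = 17.6 × 19.1 = $336.16.
Feedstock cost = 441 × 2150/1000 = $948.15.
Job cost: 336.16 + 948.15 = $1284.31.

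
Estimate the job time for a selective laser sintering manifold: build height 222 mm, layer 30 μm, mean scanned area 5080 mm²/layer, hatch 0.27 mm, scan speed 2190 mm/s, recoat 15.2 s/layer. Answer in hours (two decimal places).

48.90 hours

Layers = ⌈222/0.03⌉ = 7400.
Per-layer scan distance: 5080 / 0.27 → 18814.8 mm.
Laser time per layer = 18814.8 / 2190, so 8.5912 s.
Layer cycle = 8.5912 + 15.2 = 23.7912 s.
Total: 7400 × 23.7912 s = 176054.88 s → 48.90 hours.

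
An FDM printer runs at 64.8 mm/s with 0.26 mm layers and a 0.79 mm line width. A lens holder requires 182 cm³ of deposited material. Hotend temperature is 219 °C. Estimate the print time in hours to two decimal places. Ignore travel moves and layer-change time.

3.80 hours

Line area = 0.26 × 0.79 = 0.2054 mm².
Total extruded path = 182000/0.2054 = 886075.9 mm.
Print-move time = 886075.9 / 64.8, so 13674 s.
13674 s = 3.80 hours.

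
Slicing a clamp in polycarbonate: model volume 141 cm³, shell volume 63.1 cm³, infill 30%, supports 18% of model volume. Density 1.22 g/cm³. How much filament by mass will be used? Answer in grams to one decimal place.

Volume inside the shell = 141 − 63.1, so 77.9 cm³.
Infill deposited = 0.30 × 77.9, so 23.37 cm³.
Support = 0.18 × 141, so 25.38 cm³.
Total printed volume = 63.1 + 23.37 + 25.38, so 111.85 cm³.
Mass: 111.85 × 1.22 → 136.457 g.

136.5 g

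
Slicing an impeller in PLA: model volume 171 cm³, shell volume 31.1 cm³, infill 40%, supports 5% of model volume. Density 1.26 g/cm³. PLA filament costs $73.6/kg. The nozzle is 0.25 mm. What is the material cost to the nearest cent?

$8.87

Interior volume: 171 − 31.1 → 139.9 cm³.
Infill volume: 0.40 × 139.9 → 55.96 cm³.
Support = 0.05 × 171 = 8.55 cm³.
Deposited volume = 31.1 + 55.96 + 8.55, so 95.61 cm³.
Mass: 95.61 × 1.26 → 120.4686 g.
At $73.6/kg: 120.4686/1000 × 73.6 = $8.87.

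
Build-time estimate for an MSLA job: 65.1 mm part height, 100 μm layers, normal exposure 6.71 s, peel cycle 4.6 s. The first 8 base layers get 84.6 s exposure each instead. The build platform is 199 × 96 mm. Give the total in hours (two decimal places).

Number of layers: 65.1 / 0.1 → 651 (rounded up).
Burn-in layers = 8 × (84.6 + 4.6), so 713.6 s.
Remaining layers = 643 × (6.71 + 4.6) = 7272.33 s.
Total = 713.6 + 7272.33 = 7985.93 s = 2.22 hours.

2.22 hours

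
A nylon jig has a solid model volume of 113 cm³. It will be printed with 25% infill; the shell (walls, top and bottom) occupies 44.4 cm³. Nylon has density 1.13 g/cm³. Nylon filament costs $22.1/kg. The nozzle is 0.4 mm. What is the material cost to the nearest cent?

Interior volume: 113 − 44.4 → 68.6 cm³.
Infill deposited = 0.25 × 68.6 = 17.15 cm³.
Total extruded: 44.4 + 17.15 → 61.55 cm³.
Mass = 61.55 × 1.13, so 69.5515 g.
Cost = 69.5515 g / 1000 × $22.1/kg = $1.54.

$1.54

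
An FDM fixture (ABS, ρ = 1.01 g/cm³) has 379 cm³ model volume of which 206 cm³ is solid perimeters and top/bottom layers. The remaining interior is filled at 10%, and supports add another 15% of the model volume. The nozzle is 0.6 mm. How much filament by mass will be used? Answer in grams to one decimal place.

283.0 g

Infill region = 379 − 206 = 173 cm³.
Infill deposited = 0.10 × 173 = 17.3 cm³.
Support = 0.15 × 379, so 56.85 cm³.
Total extruded: 206 + 17.3 + 56.85 → 280.15 cm³.
Mass = 280.15 × 1.01 = 282.9515 g.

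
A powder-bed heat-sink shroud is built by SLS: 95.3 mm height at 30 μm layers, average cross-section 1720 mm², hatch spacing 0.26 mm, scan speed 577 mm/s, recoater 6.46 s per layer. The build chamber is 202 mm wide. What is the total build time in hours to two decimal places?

Number of layers: 95.3 / 0.03 → 3177 (rounded up).
Scan path per layer = 1720 / 0.26 = 6615.4 mm.
Laser time per layer: 6615.4 / 577 → 11.4652 s.
Layer cycle = 11.4652 + 6.46 = 17.9252 s.
3177 layers × 17.9252 s/layer = 56948.3604 s, i.e. 15.82 hours.

15.82 hours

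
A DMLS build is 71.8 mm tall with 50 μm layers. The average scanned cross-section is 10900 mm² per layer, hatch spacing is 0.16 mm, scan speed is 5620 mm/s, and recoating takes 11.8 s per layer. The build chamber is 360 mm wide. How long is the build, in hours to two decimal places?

Layer count = ceil(71.8 / 0.05) = 1436.
Scan path per layer = 10900 / 0.16, so 68125 mm.
Scan time per layer = 68125 / 5620, so 12.1219 s.
Per-layer time = 12.1219 + 11.8, so 23.9219 s.
Build time = 1436 × 23.9219 = 34351.8484 s = 9.54 hours.

9.54 hours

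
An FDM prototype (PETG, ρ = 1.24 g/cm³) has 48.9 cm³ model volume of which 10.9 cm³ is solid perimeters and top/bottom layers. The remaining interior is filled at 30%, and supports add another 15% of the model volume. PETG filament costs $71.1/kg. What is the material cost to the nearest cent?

$2.61

Volume inside the shell = 48.9 − 10.9, so 38 cm³.
Infill volume: 0.30 × 38 → 11.4 cm³.
Support = 0.15 × 48.9 = 7.335 cm³.
Total printed volume = 10.9 + 11.4 + 7.335 = 29.635 cm³.
Mass = 29.635 × 1.24 = 36.7474 g.
Cost = 36.7474 g / 1000 × $71.1/kg = $2.61.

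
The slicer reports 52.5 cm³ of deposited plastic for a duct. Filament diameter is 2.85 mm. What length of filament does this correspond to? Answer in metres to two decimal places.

8.23 m

Filament cross-section = π × (2.85/2)² = 6.3794 mm².
L = 52500 mm³ / 6.3794 mm² = 8229.61 mm, i.e. 8.23 m.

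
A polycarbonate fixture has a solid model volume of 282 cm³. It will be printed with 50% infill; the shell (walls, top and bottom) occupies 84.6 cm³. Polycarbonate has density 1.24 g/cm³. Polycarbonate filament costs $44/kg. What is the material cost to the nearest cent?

$10.00

Interior volume = 282 − 84.6, so 197.4 cm³.
Deposited infill: 0.50 × 197.4 → 98.7 cm³.
Total printed volume = 84.6 + 98.7 = 183.3 cm³.
Mass = 183.3 × 1.24, so 227.292 g.
At $44/kg: 227.292/1000 × 44 = $10.00.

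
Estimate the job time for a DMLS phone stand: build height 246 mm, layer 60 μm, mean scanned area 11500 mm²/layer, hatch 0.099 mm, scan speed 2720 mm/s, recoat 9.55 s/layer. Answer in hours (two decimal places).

59.51 hours

Number of layers: 246 / 0.06 → 4100 (rounded up).
Scan path per layer: 11500 / 0.099 → 116161.6 mm.
Scan time per layer = 116161.6 / 2720, so 42.7065 s.
Per-layer time = 42.7065 + 9.55 = 52.2565 s.
Total: 4100 × 52.2565 s = 214251.65 s → 59.51 hours.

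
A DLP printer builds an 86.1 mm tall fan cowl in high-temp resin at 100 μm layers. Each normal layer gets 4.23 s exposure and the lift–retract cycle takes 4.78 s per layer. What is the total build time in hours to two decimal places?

Layer count = ceil(86.1 / 0.1) = 861.
Cycle time = 4.23 + 4.78 = 9.01 s.
Total = 861 × 9.01 = 7757.61 s = 2.15 hours.

2.15 hours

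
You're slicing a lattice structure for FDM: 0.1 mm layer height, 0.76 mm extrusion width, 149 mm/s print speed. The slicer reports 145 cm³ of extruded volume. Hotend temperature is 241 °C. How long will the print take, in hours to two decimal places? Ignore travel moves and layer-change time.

3.56 hours

Bead cross-section = 0.1 × 0.76 = 0.076 mm².
Toolpath length = 145 cm³ / 0.076 mm² = 145000 / 0.076 = 1907894.7 mm.
Extrusion time: 1907894.7 / 149 → 12804.7 s.
That's 12804.7 s → 3.56 hours.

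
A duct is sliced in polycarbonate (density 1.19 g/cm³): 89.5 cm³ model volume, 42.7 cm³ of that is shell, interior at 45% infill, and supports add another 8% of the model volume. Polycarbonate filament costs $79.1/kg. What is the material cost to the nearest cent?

Volume inside the shell = 89.5 − 42.7, so 46.8 cm³.
Deposited infill = 0.45 × 46.8 = 21.06 cm³.
Support: 0.08 × 89.5 → 7.16 cm³.
Deposited volume: 42.7 + 21.06 + 7.16 → 70.92 cm³.
Mass: 70.92 × 1.19 → 84.3948 g.
At $79.1/kg: 84.3948/1000 × 79.1 = $6.68.

$6.68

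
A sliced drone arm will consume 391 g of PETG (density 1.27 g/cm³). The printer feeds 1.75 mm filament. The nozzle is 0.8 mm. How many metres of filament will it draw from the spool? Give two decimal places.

Volume = 391 g / 1.27 g·cm⁻³ = 307.874 cm³ = 307874 mm³.
Filament cross-section = π × (1.75/2)² = 2.4053 mm².
L = V/A = 307874/2.4053 = 127998.17 mm → 128.00 m.

128.00 m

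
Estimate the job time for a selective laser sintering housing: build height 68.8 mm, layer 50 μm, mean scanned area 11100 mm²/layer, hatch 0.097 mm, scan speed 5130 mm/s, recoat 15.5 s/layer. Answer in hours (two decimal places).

14.45 hours

Number of layers: 68.8 / 0.05 → 1376 (rounded up).
Scan path per layer = 11100 / 0.097 = 114433 mm.
Scan time per layer: 114433 / 5130 → 22.3066 s.
Layer cycle = 22.3066 + 15.5 = 37.8066 s.
1376 layers × 37.8066 s/layer = 52021.8816 s, i.e. 14.45 hours.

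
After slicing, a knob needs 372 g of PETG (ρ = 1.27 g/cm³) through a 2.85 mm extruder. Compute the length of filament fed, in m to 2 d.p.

45.92 m

Extruded volume: 372/1.27 = 292.9134 cm³ (292913.4 mm³).
Cross-section of 2.85 mm filament: π·(2.85/2)² = 6.3794 mm².
Length = 292913.4 / 6.3794 = 45915.51 mm = 45.92 m.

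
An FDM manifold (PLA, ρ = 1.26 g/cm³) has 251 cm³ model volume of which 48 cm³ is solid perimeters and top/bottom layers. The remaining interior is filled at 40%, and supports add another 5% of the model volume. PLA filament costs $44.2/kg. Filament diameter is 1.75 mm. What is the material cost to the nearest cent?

Infill region: 251 − 48 → 203 cm³.
Infill deposited: 0.40 × 203 → 81.2 cm³.
Support = 0.05 × 251 = 12.55 cm³.
Deposited volume = 48 + 81.2 + 12.55, so 141.75 cm³.
Mass = 141.75 × 1.26 = 178.605 g.
Cost = 178.605 g / 1000 × $44.2/kg = $7.89.

$7.89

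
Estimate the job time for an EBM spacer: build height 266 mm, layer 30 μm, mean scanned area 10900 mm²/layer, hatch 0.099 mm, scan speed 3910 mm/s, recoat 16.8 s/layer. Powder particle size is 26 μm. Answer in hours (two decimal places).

Number of layers: 266 / 0.03 → 8867 (rounded up).
Per-layer scan distance: 10900 / 0.099 → 110101 mm.
Scan time per layer: 110101 / 3910 → 28.1588 s.
Layer cycle = 28.1588 + 16.8, so 44.9588 s.
Build time = 8867 × 44.9588 = 398649.6796 s = 110.74 hours.

110.74 hours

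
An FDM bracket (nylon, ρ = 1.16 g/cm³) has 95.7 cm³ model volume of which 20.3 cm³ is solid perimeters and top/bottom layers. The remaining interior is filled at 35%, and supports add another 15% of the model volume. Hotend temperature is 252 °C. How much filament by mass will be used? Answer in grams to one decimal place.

Volume inside the shell = 95.7 − 20.3 = 75.4 cm³.
Infill volume = 0.35 × 75.4 = 26.39 cm³.
Support: 0.15 × 95.7 → 14.355 cm³.
Total printed volume: 20.3 + 26.39 + 14.355 → 61.045 cm³.
Mass: 61.045 × 1.16 → 70.8122 g.

70.8 g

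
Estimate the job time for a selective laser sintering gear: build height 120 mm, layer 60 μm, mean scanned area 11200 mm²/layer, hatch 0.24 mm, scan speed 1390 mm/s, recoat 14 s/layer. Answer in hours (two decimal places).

26.43 hours

Layer count = ceil(120 / 0.06) = 2000.
Scan path per layer: 11200 / 0.24 → 46666.7 mm.
Per-layer scan time: 46666.7 / 1390 → 33.5732 s.
Layer cycle = 33.5732 + 14, so 47.5732 s.
2000 layers × 47.5732 s/layer = 95146.4 s, i.e. 26.43 hours.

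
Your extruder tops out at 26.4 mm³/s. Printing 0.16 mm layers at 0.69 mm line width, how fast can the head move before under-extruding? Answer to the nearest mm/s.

Bead cross-section = 0.16 × 0.69, so 0.1104 mm².
v_max = Q/A = 26.4/0.1104 = 239.13 mm/s → 239 mm/s.

239 mm/s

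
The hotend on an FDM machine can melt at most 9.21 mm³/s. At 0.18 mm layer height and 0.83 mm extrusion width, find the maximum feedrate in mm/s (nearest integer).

62 mm/s

Bead cross-section: 0.18 × 0.83 → 0.1494 mm².
Max speed = 9.21 / 0.1494 = 61.65 ≈ 62 mm/s.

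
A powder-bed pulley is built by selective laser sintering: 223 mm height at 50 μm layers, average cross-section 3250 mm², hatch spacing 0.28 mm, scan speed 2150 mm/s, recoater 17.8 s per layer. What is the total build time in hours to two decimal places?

Number of layers: 223 / 0.05 → 4460 (rounded up).
Hatch length per layer = 3250 / 0.28, so 11607.1 mm.
Per-layer scan time = 11607.1 / 2150, so 5.3987 s.
Layer cycle: 5.3987 + 17.8 → 23.1987 s.
Total: 4460 × 23.1987 s = 103466.202 s → 28.74 hours.

28.74 hours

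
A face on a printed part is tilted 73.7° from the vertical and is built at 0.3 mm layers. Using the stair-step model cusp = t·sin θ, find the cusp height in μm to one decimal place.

287.9 μm

h_c = t·sin θ = 0.3 × 0.9598 = 0.28794 mm (287.9 μm).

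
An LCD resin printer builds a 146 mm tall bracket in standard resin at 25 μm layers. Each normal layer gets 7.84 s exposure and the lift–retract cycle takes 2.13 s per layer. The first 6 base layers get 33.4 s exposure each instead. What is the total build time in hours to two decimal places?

16.22 hours

Layer count = ceil(146 / 0.025) = 5840.
Burn-in layers = 6 × (33.4 + 2.13), so 213.18 s.
Remaining layers = 5834 × (7.84 + 2.13), so 58164.98 s.
Sum: 213.18 + 58164.98 = 58378.16 s → 16.22 hours.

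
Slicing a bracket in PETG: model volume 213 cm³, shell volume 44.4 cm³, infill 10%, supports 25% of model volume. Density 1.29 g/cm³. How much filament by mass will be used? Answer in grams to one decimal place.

Interior volume = 213 − 44.4 = 168.6 cm³.
Infill volume = 0.10 × 168.6, so 16.86 cm³.
Support: 0.25 × 213 → 53.25 cm³.
Total printed volume = 44.4 + 16.86 + 53.25, so 114.51 cm³.
Mass = 114.51 × 1.29 = 147.7179 g.

147.7 g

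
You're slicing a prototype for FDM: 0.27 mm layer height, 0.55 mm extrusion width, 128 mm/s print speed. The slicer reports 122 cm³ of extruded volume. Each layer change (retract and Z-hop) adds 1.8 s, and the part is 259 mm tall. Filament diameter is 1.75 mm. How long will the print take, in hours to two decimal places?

Line area = 0.27 × 0.55, so 0.1485 mm².
Total extruded path = 122000/0.1485 = 821548.8 mm.
Time extruding: 821548.8 / 128 → 6418.4 s.
Layer count = ceil(259 / 0.27) = 960.
Layer-change overhead = 960 × 1.8, so 1728 s.
Total = 6418.4 + 1728 = 8146.4 s = 2.26 hours.

2.26 hours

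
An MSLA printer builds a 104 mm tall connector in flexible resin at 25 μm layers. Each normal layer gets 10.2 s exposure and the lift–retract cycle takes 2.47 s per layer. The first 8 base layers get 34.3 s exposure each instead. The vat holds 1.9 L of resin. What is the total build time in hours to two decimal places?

Layer count = ceil(104 / 0.025) = 4160.
Bottom layers = 8 × (34.3 + 2.47) = 294.16 s.
Remaining layers: 4152 × (10.2 + 2.47) → 52605.84 s.
Total = 294.16 + 52605.84 = 52900 s = 14.69 hours.

14.69 hours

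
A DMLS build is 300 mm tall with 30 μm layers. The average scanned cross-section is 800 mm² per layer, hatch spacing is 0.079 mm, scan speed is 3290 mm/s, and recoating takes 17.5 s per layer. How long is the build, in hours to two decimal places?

57.16 hours

Layer count = ceil(300 / 0.03) = 10000.
Hatch length per layer = 800 / 0.079 = 10126.6 mm.
Laser time per layer: 10126.6 / 3290 → 3.078 s.
Time per layer = 3.078 + 17.5 = 20.578 s.
10000 layers × 20.578 s/layer = 205780 s, i.e. 57.16 hours.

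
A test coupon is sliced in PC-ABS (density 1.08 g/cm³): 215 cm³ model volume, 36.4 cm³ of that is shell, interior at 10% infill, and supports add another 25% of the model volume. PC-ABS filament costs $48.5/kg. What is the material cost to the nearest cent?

Volume inside the shell: 215 − 36.4 → 178.6 cm³.
Infill volume = 0.10 × 178.6 = 17.86 cm³.
Support = 0.25 × 215 = 53.75 cm³.
Deposited volume = 36.4 + 17.86 + 53.75, so 108.01 cm³.
Mass: 108.01 × 1.08 → 116.6508 g.
At $48.5/kg: 116.6508/1000 × 48.5 = $5.66.

$5.66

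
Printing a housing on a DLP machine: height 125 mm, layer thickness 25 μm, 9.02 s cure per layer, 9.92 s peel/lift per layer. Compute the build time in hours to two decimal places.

26.31 hours

Layer count = ceil(125 / 0.025) = 5000.
Per-layer time = 9.02 + 9.92 = 18.94 s.
Build time: 5000 × 18.94 s = 94700 s, i.e. 26.31 hours.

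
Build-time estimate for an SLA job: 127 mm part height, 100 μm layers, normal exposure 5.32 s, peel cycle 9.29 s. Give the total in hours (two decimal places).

5.15 hours

Number of layers: 127 / 0.1 → 1270 (rounded up).
Cycle time = 5.32 + 9.29, so 14.61 s.
Build time: 1270 × 14.61 s = 18554.7 s, i.e. 5.15 hours.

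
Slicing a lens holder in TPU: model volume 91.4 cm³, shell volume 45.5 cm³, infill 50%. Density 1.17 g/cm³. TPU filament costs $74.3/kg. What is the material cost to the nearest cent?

$5.95

Volume inside the shell: 91.4 − 45.5 → 45.9 cm³.
Infill volume: 0.50 × 45.9 → 22.95 cm³.
Deposited volume = 45.5 + 22.95, so 68.45 cm³.
Mass: 68.45 × 1.17 → 80.0865 g.
Cost = 80.0865 g / 1000 × $74.3/kg = $5.95.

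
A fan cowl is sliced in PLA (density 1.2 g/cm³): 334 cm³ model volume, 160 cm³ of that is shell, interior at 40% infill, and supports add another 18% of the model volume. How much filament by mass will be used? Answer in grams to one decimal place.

347.7 g

Volume inside the shell = 334 − 160, so 174 cm³.
Infill deposited = 0.40 × 174, so 69.6 cm³.
Support = 0.18 × 334, so 60.12 cm³.
Deposited volume = 160 + 69.6 + 60.12, so 289.72 cm³.
Mass = 289.72 × 1.2 = 347.664 g.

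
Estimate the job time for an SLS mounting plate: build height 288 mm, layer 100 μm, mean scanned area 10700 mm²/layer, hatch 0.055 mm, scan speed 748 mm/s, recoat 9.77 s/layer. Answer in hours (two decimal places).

215.89 hours

Layer count = ceil(288 / 0.1) = 2880.
Hatch length per layer = 10700 / 0.055 = 194545.5 mm.
Scan time per layer = 194545.5 / 748 = 260.0876 s.
Layer cycle = 260.0876 + 9.77 = 269.8576 s.
Total: 2880 × 269.8576 s = 777189.888 s → 215.89 hours.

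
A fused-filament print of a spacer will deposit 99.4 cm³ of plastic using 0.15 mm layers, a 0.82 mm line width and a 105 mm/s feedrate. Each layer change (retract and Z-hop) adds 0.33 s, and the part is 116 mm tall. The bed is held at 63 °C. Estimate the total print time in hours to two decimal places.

Bead cross-section = 0.15 × 0.82, so 0.123 mm².
Total extruded path = 99400/0.123 = 808130.1 mm.
Print-move time = 808130.1 / 105 = 7696.5 s.
Layer count = ceil(116 / 0.15) = 774.
Layer-change overhead = 774 × 0.33, so 255.42 s.
Total = 7696.5 + 255.42 = 7951.92 s = 2.21 hours.

2.21 hours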